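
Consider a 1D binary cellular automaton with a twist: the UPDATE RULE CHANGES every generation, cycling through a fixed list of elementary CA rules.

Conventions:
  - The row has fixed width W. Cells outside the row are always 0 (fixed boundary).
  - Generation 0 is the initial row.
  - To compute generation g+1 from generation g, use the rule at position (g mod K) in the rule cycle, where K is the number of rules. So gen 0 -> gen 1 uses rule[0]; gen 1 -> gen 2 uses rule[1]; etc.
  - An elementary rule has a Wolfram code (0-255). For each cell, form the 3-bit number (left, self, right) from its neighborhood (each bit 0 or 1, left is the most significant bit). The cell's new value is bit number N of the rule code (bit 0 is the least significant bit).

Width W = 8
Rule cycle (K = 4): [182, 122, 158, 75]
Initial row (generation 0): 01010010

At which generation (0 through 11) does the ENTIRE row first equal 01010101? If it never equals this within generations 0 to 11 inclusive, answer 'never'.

Answer: never

Derivation:
Gen 0: 01010010
Gen 1 (rule 182): 11111111
Gen 2 (rule 122): 10000001
Gen 3 (rule 158): 11000011
Gen 4 (rule 75): 11011111
Gen 5 (rule 182): 00101110
Gen 6 (rule 122): 01011011
Gen 7 (rule 158): 11010010
Gen 8 (rule 75): 11000100
Gen 9 (rule 182): 00101110
Gen 10 (rule 122): 01011011
Gen 11 (rule 158): 11010010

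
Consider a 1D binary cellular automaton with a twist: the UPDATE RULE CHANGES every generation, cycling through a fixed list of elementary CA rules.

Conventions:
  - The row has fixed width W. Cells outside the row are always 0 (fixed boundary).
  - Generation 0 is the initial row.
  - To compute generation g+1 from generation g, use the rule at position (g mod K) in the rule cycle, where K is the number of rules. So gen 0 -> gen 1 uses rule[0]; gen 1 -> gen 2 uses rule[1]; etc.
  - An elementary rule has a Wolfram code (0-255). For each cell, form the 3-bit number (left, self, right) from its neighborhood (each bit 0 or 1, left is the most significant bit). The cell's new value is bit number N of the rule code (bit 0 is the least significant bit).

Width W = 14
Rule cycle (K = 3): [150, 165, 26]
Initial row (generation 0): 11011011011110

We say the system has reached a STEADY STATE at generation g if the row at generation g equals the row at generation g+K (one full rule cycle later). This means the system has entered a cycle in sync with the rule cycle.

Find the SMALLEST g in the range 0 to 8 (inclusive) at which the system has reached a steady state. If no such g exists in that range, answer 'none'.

Answer: none

Derivation:
Gen 0: 11011011011110
Gen 1 (rule 150): 00000000001101
Gen 2 (rule 165): 11111111100011
Gen 3 (rule 26): 10000000010110
Gen 4 (rule 150): 11000000110001
Gen 5 (rule 165): 00011110000101
Gen 6 (rule 26): 00110001001000
Gen 7 (rule 150): 01001011111100
Gen 8 (rule 165): 01001101111001
Gen 9 (rule 26): 10111001000110
Gen 10 (rule 150): 10010111101001
Gen 11 (rule 165): 10011011011001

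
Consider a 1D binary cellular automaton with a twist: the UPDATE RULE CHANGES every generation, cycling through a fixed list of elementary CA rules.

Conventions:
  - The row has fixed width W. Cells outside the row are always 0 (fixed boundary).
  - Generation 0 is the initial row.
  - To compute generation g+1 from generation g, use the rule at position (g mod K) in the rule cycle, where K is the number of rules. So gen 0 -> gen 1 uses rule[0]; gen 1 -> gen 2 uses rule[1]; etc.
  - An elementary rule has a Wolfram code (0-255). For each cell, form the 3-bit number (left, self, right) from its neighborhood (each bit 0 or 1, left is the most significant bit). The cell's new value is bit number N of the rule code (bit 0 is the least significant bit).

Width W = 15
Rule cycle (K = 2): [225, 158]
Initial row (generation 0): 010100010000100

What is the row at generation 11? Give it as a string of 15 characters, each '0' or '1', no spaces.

Answer: 001111000100010

Derivation:
Gen 0: 010100010000100
Gen 1 (rule 225): 001001000110001
Gen 2 (rule 158): 011111101101011
Gen 3 (rule 225): 001111110110101
Gen 4 (rule 158): 011111100100101
Gen 5 (rule 225): 001111100000010
Gen 6 (rule 158): 011111010000111
Gen 7 (rule 225): 001111100110011
Gen 8 (rule 158): 011111011101110
Gen 9 (rule 225): 001111101110110
Gen 10 (rule 158): 011111001100101
Gen 11 (rule 225): 001111000100010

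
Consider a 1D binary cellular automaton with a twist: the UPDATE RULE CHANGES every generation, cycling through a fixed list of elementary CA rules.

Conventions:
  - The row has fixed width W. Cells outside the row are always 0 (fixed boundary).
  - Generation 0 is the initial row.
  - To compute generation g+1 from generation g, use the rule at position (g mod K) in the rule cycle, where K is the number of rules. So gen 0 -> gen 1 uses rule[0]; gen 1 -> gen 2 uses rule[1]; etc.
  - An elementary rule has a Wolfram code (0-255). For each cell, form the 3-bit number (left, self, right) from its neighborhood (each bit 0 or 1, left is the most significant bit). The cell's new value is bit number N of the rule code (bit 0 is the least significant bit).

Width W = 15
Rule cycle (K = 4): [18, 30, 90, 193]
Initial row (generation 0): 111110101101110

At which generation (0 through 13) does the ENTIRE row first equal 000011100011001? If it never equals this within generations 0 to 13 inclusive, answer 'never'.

Gen 0: 111110101101110
Gen 1 (rule 18): 000000000000001
Gen 2 (rule 30): 000000000000011
Gen 3 (rule 90): 000000000000111
Gen 4 (rule 193): 111111111110011
Gen 5 (rule 18): 000000000001100
Gen 6 (rule 30): 000000000011010
Gen 7 (rule 90): 000000000111001
Gen 8 (rule 193): 111111110011000
Gen 9 (rule 18): 000000001100100
Gen 10 (rule 30): 000000011011110
Gen 11 (rule 90): 000000111010011
Gen 12 (rule 193): 111110011000001
Gen 13 (rule 18): 000001100100010

Answer: never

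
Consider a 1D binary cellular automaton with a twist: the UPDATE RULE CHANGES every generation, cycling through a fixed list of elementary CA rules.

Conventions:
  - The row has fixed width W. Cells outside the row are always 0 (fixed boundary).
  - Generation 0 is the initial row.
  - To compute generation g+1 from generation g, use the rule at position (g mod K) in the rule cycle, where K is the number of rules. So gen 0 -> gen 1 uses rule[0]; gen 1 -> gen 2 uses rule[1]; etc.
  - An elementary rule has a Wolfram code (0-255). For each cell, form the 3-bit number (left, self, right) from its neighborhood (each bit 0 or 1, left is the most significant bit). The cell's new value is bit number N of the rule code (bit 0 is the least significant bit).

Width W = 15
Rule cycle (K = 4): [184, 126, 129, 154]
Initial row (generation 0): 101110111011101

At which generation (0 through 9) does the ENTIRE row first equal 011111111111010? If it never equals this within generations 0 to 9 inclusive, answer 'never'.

Gen 0: 101110111011101
Gen 1 (rule 184): 011101110111010
Gen 2 (rule 126): 110111011101111
Gen 3 (rule 129): 000010001000110
Gen 4 (rule 154): 000101010101101
Gen 5 (rule 184): 000010101011010
Gen 6 (rule 126): 000111111111111
Gen 7 (rule 129): 110011111111110
Gen 8 (rule 154): 101111111111101
Gen 9 (rule 184): 011111111111010

Answer: 9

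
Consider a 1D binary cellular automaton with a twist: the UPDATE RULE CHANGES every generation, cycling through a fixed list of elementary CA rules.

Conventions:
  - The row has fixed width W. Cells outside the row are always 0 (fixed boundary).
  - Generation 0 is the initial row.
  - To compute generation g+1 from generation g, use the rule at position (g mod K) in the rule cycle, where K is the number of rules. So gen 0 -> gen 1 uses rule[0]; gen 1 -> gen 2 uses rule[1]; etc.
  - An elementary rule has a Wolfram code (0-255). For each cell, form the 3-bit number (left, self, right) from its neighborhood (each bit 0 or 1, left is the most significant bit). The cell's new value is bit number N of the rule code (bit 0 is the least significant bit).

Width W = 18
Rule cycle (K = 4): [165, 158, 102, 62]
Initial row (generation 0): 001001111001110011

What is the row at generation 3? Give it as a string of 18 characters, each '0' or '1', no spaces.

Answer: 110110111010010000

Derivation:
Gen 0: 001001111001110011
Gen 1 (rule 165): 101000110000100000
Gen 2 (rule 158): 101101101001110000
Gen 3 (rule 102): 110110111010010000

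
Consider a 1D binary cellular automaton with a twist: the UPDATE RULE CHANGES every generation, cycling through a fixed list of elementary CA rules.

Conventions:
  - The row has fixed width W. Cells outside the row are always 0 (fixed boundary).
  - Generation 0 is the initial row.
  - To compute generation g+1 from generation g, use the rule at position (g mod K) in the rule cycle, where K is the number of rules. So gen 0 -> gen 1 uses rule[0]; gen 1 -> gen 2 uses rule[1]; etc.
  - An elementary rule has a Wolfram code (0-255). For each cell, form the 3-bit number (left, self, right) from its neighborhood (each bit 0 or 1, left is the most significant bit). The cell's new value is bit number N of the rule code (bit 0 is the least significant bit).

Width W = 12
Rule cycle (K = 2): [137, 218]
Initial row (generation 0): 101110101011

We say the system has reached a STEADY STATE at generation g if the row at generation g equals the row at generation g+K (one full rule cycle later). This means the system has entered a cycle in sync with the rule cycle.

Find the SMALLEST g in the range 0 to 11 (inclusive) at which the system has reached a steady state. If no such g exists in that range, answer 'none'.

Answer: 6

Derivation:
Gen 0: 101110101011
Gen 1 (rule 137): 001100000010
Gen 2 (rule 218): 011110000101
Gen 3 (rule 137): 011100110000
Gen 4 (rule 218): 111111111000
Gen 5 (rule 137): 111111110011
Gen 6 (rule 218): 111111111111
Gen 7 (rule 137): 111111111110
Gen 8 (rule 218): 111111111111
Gen 9 (rule 137): 111111111110
Gen 10 (rule 218): 111111111111
Gen 11 (rule 137): 111111111110
Gen 12 (rule 218): 111111111111
Gen 13 (rule 137): 111111111110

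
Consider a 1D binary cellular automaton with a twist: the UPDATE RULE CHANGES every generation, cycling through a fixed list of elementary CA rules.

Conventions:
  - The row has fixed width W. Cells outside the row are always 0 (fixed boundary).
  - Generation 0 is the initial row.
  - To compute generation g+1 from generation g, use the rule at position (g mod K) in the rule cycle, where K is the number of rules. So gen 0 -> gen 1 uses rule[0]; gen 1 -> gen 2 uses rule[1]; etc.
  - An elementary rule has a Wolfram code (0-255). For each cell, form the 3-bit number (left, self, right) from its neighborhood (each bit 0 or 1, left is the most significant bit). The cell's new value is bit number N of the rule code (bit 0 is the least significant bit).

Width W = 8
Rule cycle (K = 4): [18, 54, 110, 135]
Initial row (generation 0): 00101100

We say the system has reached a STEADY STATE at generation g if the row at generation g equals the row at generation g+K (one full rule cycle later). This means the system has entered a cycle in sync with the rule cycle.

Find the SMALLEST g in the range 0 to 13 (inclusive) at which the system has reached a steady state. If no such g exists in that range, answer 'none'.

Gen 0: 00101100
Gen 1 (rule 18): 01000010
Gen 2 (rule 54): 11100111
Gen 3 (rule 110): 10101101
Gen 4 (rule 135): 10100001
Gen 5 (rule 18): 00010010
Gen 6 (rule 54): 00111111
Gen 7 (rule 110): 01100001
Gen 8 (rule 135): 10001111
Gen 9 (rule 18): 01010000
Gen 10 (rule 54): 11111000
Gen 11 (rule 110): 10001000
Gen 12 (rule 135): 10111011
Gen 13 (rule 18): 00000000
Gen 14 (rule 54): 00000000
Gen 15 (rule 110): 00000000
Gen 16 (rule 135): 11111111
Gen 17 (rule 18): 00000000

Answer: 13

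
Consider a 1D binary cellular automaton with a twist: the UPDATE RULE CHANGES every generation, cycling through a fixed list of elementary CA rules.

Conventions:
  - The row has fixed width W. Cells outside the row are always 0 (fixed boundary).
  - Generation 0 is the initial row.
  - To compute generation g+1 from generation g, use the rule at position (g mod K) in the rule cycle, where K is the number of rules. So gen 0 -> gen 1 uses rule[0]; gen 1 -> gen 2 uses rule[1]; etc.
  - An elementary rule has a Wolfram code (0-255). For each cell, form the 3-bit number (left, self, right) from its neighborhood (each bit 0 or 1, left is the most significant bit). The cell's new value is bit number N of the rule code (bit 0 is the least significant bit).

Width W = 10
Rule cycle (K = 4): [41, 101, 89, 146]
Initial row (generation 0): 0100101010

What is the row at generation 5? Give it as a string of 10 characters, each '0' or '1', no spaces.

Answer: 0100111000

Derivation:
Gen 0: 0100101010
Gen 1 (rule 41): 0000010100
Gen 2 (rule 101): 1111011101
Gen 3 (rule 89): 1001010100
Gen 4 (rule 146): 0110000010
Gen 5 (rule 41): 0100111000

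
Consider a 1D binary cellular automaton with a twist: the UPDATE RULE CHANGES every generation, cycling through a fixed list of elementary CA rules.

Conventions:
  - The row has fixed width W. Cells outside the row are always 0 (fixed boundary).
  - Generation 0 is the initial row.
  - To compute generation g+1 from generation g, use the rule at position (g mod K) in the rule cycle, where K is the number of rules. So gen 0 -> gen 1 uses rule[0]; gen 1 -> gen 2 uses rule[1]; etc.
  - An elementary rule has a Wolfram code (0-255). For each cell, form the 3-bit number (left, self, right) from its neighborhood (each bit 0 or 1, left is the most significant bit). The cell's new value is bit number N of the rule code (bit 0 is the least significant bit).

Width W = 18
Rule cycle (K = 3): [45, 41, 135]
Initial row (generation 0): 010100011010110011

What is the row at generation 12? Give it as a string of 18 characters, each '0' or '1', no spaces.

Answer: 110101010011010101

Derivation:
Gen 0: 010100011010110011
Gen 1 (rule 45): 011101010111100010
Gen 2 (rule 41): 010010101100001000
Gen 3 (rule 135): 110110100001111011
Gen 4 (rule 45): 101101101101000110
Gen 5 (rule 41): 011011011010010100
Gen 6 (rule 135): 100000000010110101
Gen 7 (rule 45): 101111111011101111
Gen 8 (rule 41): 011000000110011000
Gen 9 (rule 135): 100011111000100011
Gen 10 (rule 45): 101010000010101010
Gen 11 (rule 41): 010100111001010100
Gen 12 (rule 135): 110101010011010101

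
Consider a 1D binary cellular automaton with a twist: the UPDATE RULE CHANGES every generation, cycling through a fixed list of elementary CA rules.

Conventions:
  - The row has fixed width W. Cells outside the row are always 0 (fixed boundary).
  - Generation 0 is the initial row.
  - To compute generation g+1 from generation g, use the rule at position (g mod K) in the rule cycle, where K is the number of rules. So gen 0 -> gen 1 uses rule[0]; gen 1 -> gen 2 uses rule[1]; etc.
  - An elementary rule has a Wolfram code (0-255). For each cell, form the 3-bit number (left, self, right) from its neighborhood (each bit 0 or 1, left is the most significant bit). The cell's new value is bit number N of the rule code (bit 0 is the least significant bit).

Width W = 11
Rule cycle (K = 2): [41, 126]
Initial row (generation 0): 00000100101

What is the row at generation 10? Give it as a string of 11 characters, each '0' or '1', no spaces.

Answer: 11011111110

Derivation:
Gen 0: 00000100101
Gen 1 (rule 41): 11110000010
Gen 2 (rule 126): 10011000111
Gen 3 (rule 41): 00010010100
Gen 4 (rule 126): 00111111110
Gen 5 (rule 41): 10100000000
Gen 6 (rule 126): 11110000000
Gen 7 (rule 41): 10000111111
Gen 8 (rule 126): 11001100001
Gen 9 (rule 41): 10001001100
Gen 10 (rule 126): 11011111110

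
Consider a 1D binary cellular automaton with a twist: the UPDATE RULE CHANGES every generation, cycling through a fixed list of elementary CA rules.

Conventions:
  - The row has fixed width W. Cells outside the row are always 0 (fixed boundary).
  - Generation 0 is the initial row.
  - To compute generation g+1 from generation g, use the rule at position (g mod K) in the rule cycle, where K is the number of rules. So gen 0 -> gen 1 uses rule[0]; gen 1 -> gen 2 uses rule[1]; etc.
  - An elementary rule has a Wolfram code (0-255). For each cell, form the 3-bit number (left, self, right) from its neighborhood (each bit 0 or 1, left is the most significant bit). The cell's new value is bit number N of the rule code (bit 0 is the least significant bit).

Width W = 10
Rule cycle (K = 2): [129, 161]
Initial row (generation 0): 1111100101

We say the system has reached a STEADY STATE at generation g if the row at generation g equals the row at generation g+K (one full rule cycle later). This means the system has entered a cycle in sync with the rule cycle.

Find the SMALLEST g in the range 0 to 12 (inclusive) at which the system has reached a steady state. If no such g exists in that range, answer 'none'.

Answer: 12

Derivation:
Gen 0: 1111100101
Gen 1 (rule 129): 0111000000
Gen 2 (rule 161): 0010011111
Gen 3 (rule 129): 1000001110
Gen 4 (rule 161): 0011100100
Gen 5 (rule 129): 1001000001
Gen 6 (rule 161): 0000011100
Gen 7 (rule 129): 1111001001
Gen 8 (rule 161): 0110000000
Gen 9 (rule 129): 0000111111
Gen 10 (rule 161): 1110011110
Gen 11 (rule 129): 0100001100
Gen 12 (rule 161): 0001100001
Gen 13 (rule 129): 1100001100
Gen 14 (rule 161): 0001100001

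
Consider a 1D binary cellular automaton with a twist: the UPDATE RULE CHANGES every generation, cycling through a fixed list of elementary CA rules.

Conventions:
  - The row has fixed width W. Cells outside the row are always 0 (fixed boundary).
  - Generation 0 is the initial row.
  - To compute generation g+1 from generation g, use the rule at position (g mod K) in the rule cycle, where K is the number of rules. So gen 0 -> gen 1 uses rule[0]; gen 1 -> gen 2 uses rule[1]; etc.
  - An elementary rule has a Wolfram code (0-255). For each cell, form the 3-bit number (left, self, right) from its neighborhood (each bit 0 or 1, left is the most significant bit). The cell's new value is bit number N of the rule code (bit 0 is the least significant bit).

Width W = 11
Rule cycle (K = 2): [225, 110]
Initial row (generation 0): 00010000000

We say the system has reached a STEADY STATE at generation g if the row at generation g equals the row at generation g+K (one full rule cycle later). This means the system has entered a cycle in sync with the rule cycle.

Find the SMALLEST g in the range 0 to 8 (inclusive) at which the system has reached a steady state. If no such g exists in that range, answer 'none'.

Gen 0: 00010000000
Gen 1 (rule 225): 11000111111
Gen 2 (rule 110): 11001100001
Gen 3 (rule 225): 01000101100
Gen 4 (rule 110): 11001111100
Gen 5 (rule 225): 01000111101
Gen 6 (rule 110): 11001100111
Gen 7 (rule 225): 01000100011
Gen 8 (rule 110): 11001100111
Gen 9 (rule 225): 01000100011
Gen 10 (rule 110): 11001100111

Answer: 6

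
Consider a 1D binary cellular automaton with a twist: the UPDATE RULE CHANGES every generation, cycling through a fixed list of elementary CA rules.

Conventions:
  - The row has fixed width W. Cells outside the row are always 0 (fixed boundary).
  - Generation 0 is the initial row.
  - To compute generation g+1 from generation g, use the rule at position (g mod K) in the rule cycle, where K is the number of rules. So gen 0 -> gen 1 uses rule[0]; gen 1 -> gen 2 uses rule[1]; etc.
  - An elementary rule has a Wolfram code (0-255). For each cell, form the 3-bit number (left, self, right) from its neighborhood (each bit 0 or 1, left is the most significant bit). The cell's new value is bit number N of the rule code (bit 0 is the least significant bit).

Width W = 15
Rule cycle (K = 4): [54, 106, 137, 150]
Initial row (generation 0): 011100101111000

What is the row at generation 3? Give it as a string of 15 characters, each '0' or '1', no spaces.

Gen 0: 011100101111000
Gen 1 (rule 54): 100011110000100
Gen 2 (rule 106): 000110010001000
Gen 3 (rule 137): 110100000100011

Answer: 110100000100011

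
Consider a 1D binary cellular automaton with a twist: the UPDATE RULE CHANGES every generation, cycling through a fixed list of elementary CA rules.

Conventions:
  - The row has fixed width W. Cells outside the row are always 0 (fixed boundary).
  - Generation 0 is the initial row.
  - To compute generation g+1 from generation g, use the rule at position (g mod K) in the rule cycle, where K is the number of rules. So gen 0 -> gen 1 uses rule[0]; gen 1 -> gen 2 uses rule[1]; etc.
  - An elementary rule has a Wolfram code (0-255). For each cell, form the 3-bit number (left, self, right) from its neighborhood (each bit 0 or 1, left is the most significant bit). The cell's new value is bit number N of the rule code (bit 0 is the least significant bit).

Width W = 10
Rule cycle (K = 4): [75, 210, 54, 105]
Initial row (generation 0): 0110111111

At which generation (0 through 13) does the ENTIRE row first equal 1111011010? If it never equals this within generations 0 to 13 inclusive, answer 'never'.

Gen 0: 0110111111
Gen 1 (rule 75): 1110100001
Gen 2 (rule 210): 0110010010
Gen 3 (rule 54): 1001111111
Gen 4 (rule 105): 0001000001
Gen 5 (rule 75): 1110011110
Gen 6 (rule 210): 0111101111
Gen 7 (rule 54): 1000010000
Gen 8 (rule 105): 0011000111
Gen 9 (rule 75): 1111011101
Gen 10 (rule 210): 0111001100
Gen 11 (rule 54): 1000110010
Gen 12 (rule 105): 0010110000
Gen 13 (rule 75): 1100110111

Answer: never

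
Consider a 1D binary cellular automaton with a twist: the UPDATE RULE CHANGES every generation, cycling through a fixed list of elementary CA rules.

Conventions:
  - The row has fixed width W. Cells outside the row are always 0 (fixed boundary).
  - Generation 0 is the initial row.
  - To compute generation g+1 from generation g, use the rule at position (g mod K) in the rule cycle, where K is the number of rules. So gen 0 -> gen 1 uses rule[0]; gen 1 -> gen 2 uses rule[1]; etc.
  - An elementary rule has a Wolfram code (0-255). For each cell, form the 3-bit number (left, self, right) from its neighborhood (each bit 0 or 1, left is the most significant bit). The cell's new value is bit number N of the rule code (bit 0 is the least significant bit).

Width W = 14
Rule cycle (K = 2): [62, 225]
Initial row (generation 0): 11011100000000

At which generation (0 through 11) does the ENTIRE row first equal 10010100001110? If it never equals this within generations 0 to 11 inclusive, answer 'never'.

Gen 0: 11011100000000
Gen 1 (rule 62): 10110010000000
Gen 2 (rule 225): 01010000111111
Gen 3 (rule 62): 11111001100000
Gen 4 (rule 225): 01111000101111
Gen 5 (rule 62): 11000101111000
Gen 6 (rule 225): 01010010111011
Gen 7 (rule 62): 11111111100110
Gen 8 (rule 225): 01111111100010
Gen 9 (rule 62): 11000000010111
Gen 10 (rule 225): 01011111001011
Gen 11 (rule 62): 11110000111110

Answer: never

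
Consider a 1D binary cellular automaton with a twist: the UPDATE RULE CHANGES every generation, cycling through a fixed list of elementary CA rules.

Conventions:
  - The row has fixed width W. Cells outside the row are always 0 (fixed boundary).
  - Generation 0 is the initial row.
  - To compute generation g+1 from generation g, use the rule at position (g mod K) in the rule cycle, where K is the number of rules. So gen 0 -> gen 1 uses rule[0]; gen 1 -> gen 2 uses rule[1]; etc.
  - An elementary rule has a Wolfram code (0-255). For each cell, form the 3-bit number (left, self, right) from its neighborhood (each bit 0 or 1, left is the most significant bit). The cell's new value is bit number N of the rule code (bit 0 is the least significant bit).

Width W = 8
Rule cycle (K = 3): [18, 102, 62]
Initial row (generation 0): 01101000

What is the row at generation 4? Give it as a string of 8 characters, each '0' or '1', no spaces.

Gen 0: 01101000
Gen 1 (rule 18): 10000100
Gen 2 (rule 102): 10001100
Gen 3 (rule 62): 11011010
Gen 4 (rule 18): 00000001

Answer: 00000001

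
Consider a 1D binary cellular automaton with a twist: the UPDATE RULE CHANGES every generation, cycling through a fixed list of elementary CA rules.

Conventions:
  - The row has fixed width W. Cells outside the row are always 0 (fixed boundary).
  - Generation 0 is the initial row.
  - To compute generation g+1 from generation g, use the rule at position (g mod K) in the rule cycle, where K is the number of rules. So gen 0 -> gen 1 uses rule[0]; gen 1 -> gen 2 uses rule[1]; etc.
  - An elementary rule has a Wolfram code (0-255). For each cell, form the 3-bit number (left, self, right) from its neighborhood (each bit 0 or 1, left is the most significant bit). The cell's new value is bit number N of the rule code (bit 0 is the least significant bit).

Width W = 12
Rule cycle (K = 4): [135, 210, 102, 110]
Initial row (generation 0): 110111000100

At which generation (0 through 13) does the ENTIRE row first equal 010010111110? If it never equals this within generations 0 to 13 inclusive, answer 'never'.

Gen 0: 110111000100
Gen 1 (rule 135): 000010011101
Gen 2 (rule 210): 000101101100
Gen 3 (rule 102): 001110110100
Gen 4 (rule 110): 011011111100
Gen 5 (rule 135): 100001111001
Gen 6 (rule 210): 010010111110
Gen 7 (rule 102): 110111000010
Gen 8 (rule 110): 111101000110
Gen 9 (rule 135): 011001011000
Gen 10 (rule 210): 101110001100
Gen 11 (rule 102): 110010010100
Gen 12 (rule 110): 110110111100
Gen 13 (rule 135): 000000011001

Answer: 6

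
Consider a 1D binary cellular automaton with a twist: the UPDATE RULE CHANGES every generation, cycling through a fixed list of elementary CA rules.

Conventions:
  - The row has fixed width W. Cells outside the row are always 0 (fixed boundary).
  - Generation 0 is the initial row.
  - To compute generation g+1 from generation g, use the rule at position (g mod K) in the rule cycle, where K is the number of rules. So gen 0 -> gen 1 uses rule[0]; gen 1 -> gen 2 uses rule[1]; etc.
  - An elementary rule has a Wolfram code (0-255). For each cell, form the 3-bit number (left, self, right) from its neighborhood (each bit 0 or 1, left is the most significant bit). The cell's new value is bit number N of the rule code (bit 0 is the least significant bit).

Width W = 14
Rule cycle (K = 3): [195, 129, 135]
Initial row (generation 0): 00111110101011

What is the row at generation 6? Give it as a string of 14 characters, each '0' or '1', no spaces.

Answer: 11101111101111

Derivation:
Gen 0: 00111110101011
Gen 1 (rule 195): 11011110000001
Gen 2 (rule 129): 00001100111100
Gen 3 (rule 135): 11110001011001
Gen 4 (rule 195): 01110110001010
Gen 5 (rule 129): 00100000100000
Gen 6 (rule 135): 11101111101111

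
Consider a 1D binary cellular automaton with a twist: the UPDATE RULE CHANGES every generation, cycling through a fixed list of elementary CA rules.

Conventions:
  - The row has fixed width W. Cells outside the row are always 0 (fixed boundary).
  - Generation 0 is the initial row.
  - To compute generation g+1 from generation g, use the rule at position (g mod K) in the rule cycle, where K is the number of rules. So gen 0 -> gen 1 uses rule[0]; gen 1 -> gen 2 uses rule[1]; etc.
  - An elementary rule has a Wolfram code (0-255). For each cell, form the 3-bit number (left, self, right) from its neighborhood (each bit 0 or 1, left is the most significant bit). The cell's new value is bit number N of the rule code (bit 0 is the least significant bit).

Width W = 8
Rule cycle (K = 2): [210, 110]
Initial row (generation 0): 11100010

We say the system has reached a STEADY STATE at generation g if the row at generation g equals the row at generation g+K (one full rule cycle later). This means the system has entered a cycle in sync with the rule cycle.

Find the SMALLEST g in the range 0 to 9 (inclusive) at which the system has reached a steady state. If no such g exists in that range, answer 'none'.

Answer: 7

Derivation:
Gen 0: 11100010
Gen 1 (rule 210): 01110101
Gen 2 (rule 110): 11011111
Gen 3 (rule 210): 01001111
Gen 4 (rule 110): 11011001
Gen 5 (rule 210): 01001110
Gen 6 (rule 110): 11011010
Gen 7 (rule 210): 01001001
Gen 8 (rule 110): 11011011
Gen 9 (rule 210): 01001001
Gen 10 (rule 110): 11011011
Gen 11 (rule 210): 01001001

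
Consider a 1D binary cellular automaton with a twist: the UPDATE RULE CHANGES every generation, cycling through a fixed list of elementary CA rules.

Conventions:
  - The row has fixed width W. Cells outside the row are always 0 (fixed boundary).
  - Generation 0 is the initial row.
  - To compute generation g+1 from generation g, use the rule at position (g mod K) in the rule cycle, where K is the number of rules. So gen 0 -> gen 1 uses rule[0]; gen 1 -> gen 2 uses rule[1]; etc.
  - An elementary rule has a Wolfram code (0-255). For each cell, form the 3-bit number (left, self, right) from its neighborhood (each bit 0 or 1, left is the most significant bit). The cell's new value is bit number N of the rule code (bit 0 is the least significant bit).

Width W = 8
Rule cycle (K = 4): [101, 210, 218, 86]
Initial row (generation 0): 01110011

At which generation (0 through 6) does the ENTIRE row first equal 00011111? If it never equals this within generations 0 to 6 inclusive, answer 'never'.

Gen 0: 01110011
Gen 1 (rule 101): 00010001
Gen 2 (rule 210): 00101010
Gen 3 (rule 218): 01000001
Gen 4 (rule 86): 11100011
Gen 5 (rule 101): 00101001
Gen 6 (rule 210): 01000110

Answer: never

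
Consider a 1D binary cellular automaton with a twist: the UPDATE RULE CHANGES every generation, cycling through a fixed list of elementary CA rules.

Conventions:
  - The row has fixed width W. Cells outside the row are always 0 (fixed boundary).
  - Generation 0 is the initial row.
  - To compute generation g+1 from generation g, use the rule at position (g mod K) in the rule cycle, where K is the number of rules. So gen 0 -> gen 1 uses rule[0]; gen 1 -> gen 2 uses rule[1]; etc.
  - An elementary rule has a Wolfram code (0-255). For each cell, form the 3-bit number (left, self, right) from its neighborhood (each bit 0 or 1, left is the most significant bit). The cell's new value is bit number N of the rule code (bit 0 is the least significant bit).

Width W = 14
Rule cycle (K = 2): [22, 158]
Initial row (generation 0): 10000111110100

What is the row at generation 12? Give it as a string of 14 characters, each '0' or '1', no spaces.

Gen 0: 10000111110100
Gen 1 (rule 22): 11001000000110
Gen 2 (rule 158): 10111100001101
Gen 3 (rule 22): 10000010010001
Gen 4 (rule 158): 11000111111011
Gen 5 (rule 22): 00101000000000
Gen 6 (rule 158): 01101100000000
Gen 7 (rule 22): 10000010000000
Gen 8 (rule 158): 11000111000000
Gen 9 (rule 22): 00101000100000
Gen 10 (rule 158): 01101101110000
Gen 11 (rule 22): 10000000001000
Gen 12 (rule 158): 11000000011100

Answer: 11000000011100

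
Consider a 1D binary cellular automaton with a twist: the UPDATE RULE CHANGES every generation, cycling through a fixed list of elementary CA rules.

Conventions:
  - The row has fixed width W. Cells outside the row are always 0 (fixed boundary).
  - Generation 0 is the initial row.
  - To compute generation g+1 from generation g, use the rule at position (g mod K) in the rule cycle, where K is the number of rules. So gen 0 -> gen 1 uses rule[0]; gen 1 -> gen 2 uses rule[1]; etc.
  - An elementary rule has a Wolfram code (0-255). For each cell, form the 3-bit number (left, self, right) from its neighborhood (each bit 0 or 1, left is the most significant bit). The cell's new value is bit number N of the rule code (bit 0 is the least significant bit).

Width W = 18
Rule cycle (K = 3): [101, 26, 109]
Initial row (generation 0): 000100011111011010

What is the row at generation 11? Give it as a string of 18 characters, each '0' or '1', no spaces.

Gen 0: 000100011111011010
Gen 1 (rule 101): 110101000001101110
Gen 2 (rule 26): 100000100011001001
Gen 3 (rule 109): 101110101011001001
Gen 4 (rule 101): 110011111101001001
Gen 5 (rule 26): 101110000000110110
Gen 6 (rule 109): 111010111110111110
Gen 7 (rule 101): 001111000011000010
Gen 8 (rule 26): 011000100110100101
Gen 9 (rule 109): 011010100111100111
Gen 10 (rule 101): 001111100000100001
Gen 11 (rule 26): 011000010001010010

Answer: 011000010001010010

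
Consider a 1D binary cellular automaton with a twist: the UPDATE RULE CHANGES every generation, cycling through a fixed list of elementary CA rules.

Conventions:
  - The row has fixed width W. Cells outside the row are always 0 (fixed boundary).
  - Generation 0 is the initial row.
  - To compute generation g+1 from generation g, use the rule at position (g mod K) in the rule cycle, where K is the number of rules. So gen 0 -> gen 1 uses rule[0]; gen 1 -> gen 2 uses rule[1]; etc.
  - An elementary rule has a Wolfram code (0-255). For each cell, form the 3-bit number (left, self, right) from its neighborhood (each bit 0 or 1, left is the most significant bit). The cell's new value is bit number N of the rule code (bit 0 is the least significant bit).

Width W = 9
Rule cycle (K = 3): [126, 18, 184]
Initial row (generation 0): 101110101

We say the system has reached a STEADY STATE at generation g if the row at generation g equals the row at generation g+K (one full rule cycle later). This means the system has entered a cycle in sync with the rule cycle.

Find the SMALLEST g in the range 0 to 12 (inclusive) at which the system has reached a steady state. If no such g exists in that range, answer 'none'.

Gen 0: 101110101
Gen 1 (rule 126): 111011111
Gen 2 (rule 18): 000000000
Gen 3 (rule 184): 000000000
Gen 4 (rule 126): 000000000
Gen 5 (rule 18): 000000000
Gen 6 (rule 184): 000000000
Gen 7 (rule 126): 000000000
Gen 8 (rule 18): 000000000
Gen 9 (rule 184): 000000000
Gen 10 (rule 126): 000000000
Gen 11 (rule 18): 000000000
Gen 12 (rule 184): 000000000
Gen 13 (rule 126): 000000000
Gen 14 (rule 18): 000000000
Gen 15 (rule 184): 000000000

Answer: 2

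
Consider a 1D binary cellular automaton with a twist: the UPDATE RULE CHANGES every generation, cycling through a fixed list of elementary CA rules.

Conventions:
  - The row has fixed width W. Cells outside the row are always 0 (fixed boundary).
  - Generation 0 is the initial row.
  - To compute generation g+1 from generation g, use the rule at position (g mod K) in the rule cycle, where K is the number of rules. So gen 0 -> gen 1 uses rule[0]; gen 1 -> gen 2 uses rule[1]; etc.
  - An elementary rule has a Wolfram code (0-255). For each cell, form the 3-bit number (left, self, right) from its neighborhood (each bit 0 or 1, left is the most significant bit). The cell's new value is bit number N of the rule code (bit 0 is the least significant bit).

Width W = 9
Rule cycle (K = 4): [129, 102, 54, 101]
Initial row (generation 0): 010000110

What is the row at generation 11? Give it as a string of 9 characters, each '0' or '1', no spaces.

Gen 0: 010000110
Gen 1 (rule 129): 000110000
Gen 2 (rule 102): 001010000
Gen 3 (rule 54): 011111000
Gen 4 (rule 101): 000001011
Gen 5 (rule 129): 111100000
Gen 6 (rule 102): 000100000
Gen 7 (rule 54): 001110000
Gen 8 (rule 101): 100010111
Gen 9 (rule 129): 001000010
Gen 10 (rule 102): 011000110
Gen 11 (rule 54): 100101001

Answer: 100101001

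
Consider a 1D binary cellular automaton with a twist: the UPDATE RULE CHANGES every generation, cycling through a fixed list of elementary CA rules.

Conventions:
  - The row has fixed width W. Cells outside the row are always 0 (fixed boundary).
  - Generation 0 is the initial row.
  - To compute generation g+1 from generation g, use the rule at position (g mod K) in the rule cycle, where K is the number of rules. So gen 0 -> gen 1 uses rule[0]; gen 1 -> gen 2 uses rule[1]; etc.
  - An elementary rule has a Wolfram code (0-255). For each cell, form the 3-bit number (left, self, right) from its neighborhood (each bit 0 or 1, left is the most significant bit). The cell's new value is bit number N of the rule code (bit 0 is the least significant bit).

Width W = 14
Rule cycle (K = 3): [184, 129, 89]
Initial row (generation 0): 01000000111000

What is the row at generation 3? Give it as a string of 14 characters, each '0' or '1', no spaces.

Answer: 01101011111100

Derivation:
Gen 0: 01000000111000
Gen 1 (rule 184): 00100000110100
Gen 2 (rule 129): 10001110000001
Gen 3 (rule 89): 01101011111100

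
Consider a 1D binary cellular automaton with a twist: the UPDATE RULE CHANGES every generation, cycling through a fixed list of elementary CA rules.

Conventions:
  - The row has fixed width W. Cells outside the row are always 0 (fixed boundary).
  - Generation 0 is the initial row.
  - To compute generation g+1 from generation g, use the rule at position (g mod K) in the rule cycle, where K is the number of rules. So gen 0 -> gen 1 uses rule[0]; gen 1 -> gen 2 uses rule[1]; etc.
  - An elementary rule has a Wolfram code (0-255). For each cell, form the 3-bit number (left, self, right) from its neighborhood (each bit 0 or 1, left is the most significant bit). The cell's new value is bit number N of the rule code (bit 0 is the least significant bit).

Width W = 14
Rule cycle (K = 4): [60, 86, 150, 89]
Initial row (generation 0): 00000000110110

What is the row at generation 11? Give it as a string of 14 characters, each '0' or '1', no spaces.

Answer: 01011000110000

Derivation:
Gen 0: 00000000110110
Gen 1 (rule 60): 00000000101101
Gen 2 (rule 86): 00000001100101
Gen 3 (rule 150): 00000010011101
Gen 4 (rule 89): 11111001010100
Gen 5 (rule 60): 10000101111110
Gen 6 (rule 86): 11001100000011
Gen 7 (rule 150): 00110010000100
Gen 8 (rule 89): 10111001110011
Gen 9 (rule 60): 11100101001010
Gen 10 (rule 86): 00111101111011
Gen 11 (rule 150): 01011000110000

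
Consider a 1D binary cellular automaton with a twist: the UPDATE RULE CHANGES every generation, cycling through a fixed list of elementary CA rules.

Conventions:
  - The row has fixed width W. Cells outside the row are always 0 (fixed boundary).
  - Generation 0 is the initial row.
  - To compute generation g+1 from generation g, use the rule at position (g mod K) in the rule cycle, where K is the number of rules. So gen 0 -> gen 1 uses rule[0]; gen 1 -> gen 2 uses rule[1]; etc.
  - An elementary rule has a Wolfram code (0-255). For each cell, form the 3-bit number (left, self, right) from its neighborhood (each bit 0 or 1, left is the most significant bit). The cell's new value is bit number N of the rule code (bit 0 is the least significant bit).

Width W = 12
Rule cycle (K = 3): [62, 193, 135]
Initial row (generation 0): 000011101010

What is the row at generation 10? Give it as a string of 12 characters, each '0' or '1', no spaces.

Answer: 110110110110

Derivation:
Gen 0: 000011101010
Gen 1 (rule 62): 000110011111
Gen 2 (rule 193): 110010001111
Gen 3 (rule 135): 000110110110
Gen 4 (rule 62): 001101101101
Gen 5 (rule 193): 100100100100
Gen 6 (rule 135): 101101101101
Gen 7 (rule 62): 111011011011
Gen 8 (rule 193): 011001001001
Gen 9 (rule 135): 100011011011
Gen 10 (rule 62): 110110110110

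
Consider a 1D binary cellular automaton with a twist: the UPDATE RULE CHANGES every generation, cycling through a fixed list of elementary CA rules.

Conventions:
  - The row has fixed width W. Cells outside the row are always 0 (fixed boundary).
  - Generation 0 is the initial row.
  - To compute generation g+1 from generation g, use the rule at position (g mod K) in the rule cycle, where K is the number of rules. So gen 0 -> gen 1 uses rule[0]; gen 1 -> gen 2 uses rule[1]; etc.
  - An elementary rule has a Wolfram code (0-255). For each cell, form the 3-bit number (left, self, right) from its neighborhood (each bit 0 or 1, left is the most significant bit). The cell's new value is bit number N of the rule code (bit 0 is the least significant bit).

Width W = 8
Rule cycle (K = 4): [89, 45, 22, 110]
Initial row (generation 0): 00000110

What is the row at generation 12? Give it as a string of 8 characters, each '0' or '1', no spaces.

Gen 0: 00000110
Gen 1 (rule 89): 11110111
Gen 2 (rule 45): 10001100
Gen 3 (rule 22): 11010010
Gen 4 (rule 110): 11110110
Gen 5 (rule 89): 10010111
Gen 6 (rule 45): 10011100
Gen 7 (rule 22): 11100010
Gen 8 (rule 110): 10100110
Gen 9 (rule 89): 00010111
Gen 10 (rule 45): 11011100
Gen 11 (rule 22): 00000010
Gen 12 (rule 110): 00000110

Answer: 00000110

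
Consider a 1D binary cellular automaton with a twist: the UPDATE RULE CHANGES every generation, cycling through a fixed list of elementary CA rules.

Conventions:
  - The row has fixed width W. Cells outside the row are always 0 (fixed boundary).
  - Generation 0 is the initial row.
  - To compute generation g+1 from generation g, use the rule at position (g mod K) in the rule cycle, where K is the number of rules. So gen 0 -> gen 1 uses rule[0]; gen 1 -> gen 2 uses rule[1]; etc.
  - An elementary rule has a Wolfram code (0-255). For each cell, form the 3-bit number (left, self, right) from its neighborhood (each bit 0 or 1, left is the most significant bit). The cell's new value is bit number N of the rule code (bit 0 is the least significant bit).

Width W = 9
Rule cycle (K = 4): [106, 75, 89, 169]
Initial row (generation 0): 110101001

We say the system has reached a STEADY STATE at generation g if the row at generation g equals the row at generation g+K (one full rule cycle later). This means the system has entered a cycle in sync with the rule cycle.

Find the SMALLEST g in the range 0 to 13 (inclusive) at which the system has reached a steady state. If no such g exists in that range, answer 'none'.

Gen 0: 110101001
Gen 1 (rule 106): 111010010
Gen 2 (rule 75): 101000100
Gen 3 (rule 89): 000110011
Gen 4 (rule 169): 110100010
Gen 5 (rule 106): 111000100
Gen 6 (rule 75): 101011001
Gen 7 (rule 89): 000011100
Gen 8 (rule 169): 111011001
Gen 9 (rule 106): 101111010
Gen 10 (rule 75): 001001000
Gen 11 (rule 89): 100100111
Gen 12 (rule 169): 000000110
Gen 13 (rule 106): 000001110
Gen 14 (rule 75): 111111010
Gen 15 (rule 89): 100001001
Gen 16 (rule 169): 001100000
Gen 17 (rule 106): 011100000

Answer: none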